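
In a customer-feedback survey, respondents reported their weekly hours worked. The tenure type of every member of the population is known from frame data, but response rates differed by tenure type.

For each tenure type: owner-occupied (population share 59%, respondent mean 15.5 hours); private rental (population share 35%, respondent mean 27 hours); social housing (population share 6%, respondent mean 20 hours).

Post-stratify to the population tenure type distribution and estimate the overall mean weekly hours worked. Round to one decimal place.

Weight each group's respondent value by its population share:
  owner-occupied: 0.59 × 15.5 = 9.145
  private rental: 0.35 × 27 = 9.45
  social housing: 0.06 × 20 = 1.2
Post-stratified estimate = 19.795 → 19.8.

19.8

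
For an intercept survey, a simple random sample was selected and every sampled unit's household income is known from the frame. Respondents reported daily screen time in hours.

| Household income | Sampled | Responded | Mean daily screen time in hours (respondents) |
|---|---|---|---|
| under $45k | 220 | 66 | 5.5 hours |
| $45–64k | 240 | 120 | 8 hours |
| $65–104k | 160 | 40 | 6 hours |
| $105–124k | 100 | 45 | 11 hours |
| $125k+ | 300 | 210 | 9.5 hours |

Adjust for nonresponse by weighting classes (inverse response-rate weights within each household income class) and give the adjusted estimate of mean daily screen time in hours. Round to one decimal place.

Response rates by class: under $45k 66/220 = 30%, $45–64k 120/240 = 50%, $65–104k 40/160 = 25%, $105–124k 45/100 = 45%, $125k+ 210/300 = 70%.
Inverse-response-rate weighting restores each class to its sampled count, so class totals weight by n_sampled:
  under $45k: 220 × 5.5 = 1210
  $45–64k: 240 × 8 = 1920
  $65–104k: 160 × 6 = 960
  $105–124k: 100 × 11 = 1100
  $125k+: 300 × 9.5 = 2850
Adjusted estimate = 8040 / 1,020 = 7.88235 → 7.9.

7.9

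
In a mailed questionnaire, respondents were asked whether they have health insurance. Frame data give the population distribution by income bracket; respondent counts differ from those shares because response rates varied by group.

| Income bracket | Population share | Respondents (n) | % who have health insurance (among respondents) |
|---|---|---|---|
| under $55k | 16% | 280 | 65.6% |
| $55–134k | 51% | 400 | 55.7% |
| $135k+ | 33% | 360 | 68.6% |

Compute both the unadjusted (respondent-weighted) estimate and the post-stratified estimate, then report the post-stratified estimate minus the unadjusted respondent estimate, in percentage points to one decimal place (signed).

Without adjustment, the pooled respondent share is:
  (280/1040)×65.6 + (400/1040)×55.7 + (360/1040)×68.6 = 62.8308%
Post-stratified estimate weights by population shares:
  0.16×65.6 + 0.51×55.7 + 0.33×68.6 = 61.541%
Difference = 61.541 − 62.8308 = -1.2898 pp.

-1.3 percentage points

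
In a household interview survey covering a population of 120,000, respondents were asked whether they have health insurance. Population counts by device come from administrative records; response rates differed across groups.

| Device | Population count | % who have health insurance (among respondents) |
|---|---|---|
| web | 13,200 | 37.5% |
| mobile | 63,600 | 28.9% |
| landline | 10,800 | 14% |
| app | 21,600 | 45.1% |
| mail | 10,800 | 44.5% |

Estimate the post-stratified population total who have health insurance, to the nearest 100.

Apply each group's respondent rate to its population count:
  web: 13,200 × 37.5% = 4950
  mobile: 63,600 × 28.9% = 18380.4
  landline: 10,800 × 14% = 1512
  app: 21,600 × 45.1% = 9741.6
  mail: 10,800 × 44.5% = 4806
Estimated total = 39,390 → 39,400.

39,400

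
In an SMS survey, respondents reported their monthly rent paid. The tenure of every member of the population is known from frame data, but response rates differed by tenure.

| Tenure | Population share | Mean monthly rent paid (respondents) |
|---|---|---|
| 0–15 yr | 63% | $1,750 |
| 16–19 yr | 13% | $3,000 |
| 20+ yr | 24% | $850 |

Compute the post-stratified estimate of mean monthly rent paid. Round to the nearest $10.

Reweight to the known tenure distribution:
  0–15 yr: 0.63 × 1750 = 1102.5
  16–19 yr: 0.13 × 3000 = 390
  20+ yr: 0.24 × 850 = 204
Post-stratified estimate = 1696.5 → $1,700.

$1,700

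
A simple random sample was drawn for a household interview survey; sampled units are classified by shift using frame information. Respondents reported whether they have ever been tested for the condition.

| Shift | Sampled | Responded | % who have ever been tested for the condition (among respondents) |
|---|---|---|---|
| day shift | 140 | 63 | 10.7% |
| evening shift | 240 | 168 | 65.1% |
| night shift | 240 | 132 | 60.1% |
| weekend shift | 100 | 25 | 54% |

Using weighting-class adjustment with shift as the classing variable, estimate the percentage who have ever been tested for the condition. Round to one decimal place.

Response rates by class: day shift 63/140 = 45%, evening shift 168/240 = 70%, night shift 132/240 = 55%, weekend shift 25/100 = 25%.
Each respondent's weight = sampled/responded in their class; summing within a class gives n_sampled, so:
  day shift: 140 × 10.7 = 1498
  evening shift: 240 × 65.1 = 15624
  night shift: 240 × 60.1 = 14,424
  weekend shift: 100 × 54 = 5400
Adjusted estimate = 36,946 / 720 = 51.3139 → 51.3%.

51.3%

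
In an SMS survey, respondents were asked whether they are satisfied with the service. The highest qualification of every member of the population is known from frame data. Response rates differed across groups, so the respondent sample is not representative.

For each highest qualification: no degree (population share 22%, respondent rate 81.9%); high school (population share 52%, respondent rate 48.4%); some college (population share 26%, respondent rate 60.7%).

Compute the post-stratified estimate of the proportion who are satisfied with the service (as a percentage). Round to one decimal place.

59.0%

Reweight to the known highest qualification distribution:
  no degree: 0.22 × 81.9 = 18.018
  high school: 0.52 × 48.4 = 25.168
  some college: 0.26 × 60.7 = 15.782
Post-stratified estimate = 58.968 → 59.0%.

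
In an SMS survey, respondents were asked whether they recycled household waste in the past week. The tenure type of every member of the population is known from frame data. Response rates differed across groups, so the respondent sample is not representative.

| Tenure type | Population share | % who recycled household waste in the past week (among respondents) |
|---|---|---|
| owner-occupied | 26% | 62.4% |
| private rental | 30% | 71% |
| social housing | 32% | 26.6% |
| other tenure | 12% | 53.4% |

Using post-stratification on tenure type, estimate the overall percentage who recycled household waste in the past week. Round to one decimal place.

Weight each group's respondent value by its population share:
  owner-occupied: 0.26 × 62.4 = 16.224
  private rental: 0.3 × 71 = 21.3
  social housing: 0.32 × 26.6 = 8.512
  other tenure: 0.12 × 53.4 = 6.408
Post-stratified estimate = 52.444 → 52.4%.

52.4%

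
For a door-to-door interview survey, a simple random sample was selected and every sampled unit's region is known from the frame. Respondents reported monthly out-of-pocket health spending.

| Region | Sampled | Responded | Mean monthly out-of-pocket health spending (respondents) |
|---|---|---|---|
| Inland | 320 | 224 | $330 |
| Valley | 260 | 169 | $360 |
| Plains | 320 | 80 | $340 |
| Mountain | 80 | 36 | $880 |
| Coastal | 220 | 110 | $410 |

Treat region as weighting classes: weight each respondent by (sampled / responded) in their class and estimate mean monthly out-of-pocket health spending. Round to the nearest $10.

$390

Class response rates: Inland 224/320 = 70%, Valley 169/260 = 65%, Plains 80/320 = 25%, Mountain 36/80 = 45%, Coastal 110/220 = 50%.
Each respondent's weight = sampled/responded in their class; summing within a class gives n_sampled, so:
  Inland: 320 × 330 = 105,600
  Valley: 260 × 360 = 93,600
  Plains: 320 × 340 = 108,800
  Mountain: 80 × 880 = 70,400
  Coastal: 220 × 410 = 90,200
Adjusted estimate = 468,600 / 1,200 = 390.5 → $390.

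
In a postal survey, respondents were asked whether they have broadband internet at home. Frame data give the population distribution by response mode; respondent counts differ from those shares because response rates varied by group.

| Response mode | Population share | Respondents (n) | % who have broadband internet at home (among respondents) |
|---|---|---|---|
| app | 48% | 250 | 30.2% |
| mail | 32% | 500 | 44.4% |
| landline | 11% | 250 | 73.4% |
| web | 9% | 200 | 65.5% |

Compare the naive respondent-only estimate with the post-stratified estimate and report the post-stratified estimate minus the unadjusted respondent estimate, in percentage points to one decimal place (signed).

-8.3 percentage points

Naive respondent-only estimate (weights = respondent counts):
  (250/1200)×30.2 + (500/1200)×44.4 + (250/1200)×73.4 + (200/1200)×65.5 = 51%
Post-stratified estimate weights by population shares:
  0.48×30.2 + 0.32×44.4 + 0.11×73.4 + 0.09×65.5 = 42.673%
Difference = 42.673 − 51 = -8.327 pp.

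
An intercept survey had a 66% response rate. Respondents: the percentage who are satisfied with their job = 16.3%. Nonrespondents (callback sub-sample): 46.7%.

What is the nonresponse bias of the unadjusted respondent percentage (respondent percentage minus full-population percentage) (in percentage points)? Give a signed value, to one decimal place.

Nonresponse fraction = 1 − 0.66 = 0.34.
Bias = (nonresponse fraction) × (respondent percentage − nonrespondent percentage)
     = 0.34 × (16.3 − 46.7) = 0.34 × -30.4 = -10.336.

-10.3 percentage points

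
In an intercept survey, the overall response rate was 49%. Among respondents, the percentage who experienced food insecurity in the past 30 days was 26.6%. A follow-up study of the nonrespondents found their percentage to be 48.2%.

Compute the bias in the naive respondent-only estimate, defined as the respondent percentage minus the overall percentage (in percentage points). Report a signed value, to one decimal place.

Nonresponse fraction = 1 − 0.49 = 0.51.
Bias = (nonresponse fraction) × (respondent percentage − nonrespondent percentage)
     = 0.51 × (26.6 − 48.2) = 0.51 × -21.6 = -11.016.

-11.0 percentage points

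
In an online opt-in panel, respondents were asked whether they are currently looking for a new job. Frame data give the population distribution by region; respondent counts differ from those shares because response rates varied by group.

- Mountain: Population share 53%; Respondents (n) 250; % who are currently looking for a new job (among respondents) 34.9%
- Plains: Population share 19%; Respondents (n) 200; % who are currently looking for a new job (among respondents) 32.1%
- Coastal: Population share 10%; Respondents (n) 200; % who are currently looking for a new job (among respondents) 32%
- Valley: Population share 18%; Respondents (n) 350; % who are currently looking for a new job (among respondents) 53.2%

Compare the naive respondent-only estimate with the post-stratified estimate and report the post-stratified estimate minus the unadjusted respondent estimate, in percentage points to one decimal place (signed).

Naive respondent-only estimate (weights = respondent counts):
  (250/1000)×34.9 + (200/1000)×32.1 + (200/1000)×32 + (350/1000)×53.2 = 40.165%
Post-stratifying to population shares instead:
  0.53×34.9 + 0.19×32.1 + 0.1×32 + 0.18×53.2 = 37.372%
Difference = 37.372 − 40.165 = -2.793 pp.

-2.8 percentage points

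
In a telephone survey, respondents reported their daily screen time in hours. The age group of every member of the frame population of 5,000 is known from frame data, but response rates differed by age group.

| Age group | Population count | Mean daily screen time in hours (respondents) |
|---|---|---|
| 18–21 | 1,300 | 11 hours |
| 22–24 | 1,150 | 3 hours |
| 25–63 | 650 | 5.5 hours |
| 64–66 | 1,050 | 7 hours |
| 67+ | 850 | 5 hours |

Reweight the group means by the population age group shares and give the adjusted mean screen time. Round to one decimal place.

Post-stratification weights by population share, not respondent share:
  18–21: (1,300/5,000) × 11 = 2.86
  22–24: (1,150/5,000) × 3 = 0.69
  25–63: (650/5,000) × 5.5 = 0.715
  64–66: (1,050/5,000) × 7 = 1.47
  67+: (850/5,000) × 5 = 0.85
Post-stratified estimate = 6.585 → 6.6.

6.6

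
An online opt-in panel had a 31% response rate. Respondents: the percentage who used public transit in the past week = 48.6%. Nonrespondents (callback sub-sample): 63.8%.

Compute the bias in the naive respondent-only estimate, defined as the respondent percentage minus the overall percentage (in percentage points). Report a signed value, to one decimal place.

Nonresponse fraction = 1 − 0.31 = 0.69.
Bias = (nonresponse fraction) × (respondent percentage − nonrespondent percentage)
     = 0.69 × (48.6 − 63.8) = 0.69 × -15.2 = -10.488.

-10.5 percentage points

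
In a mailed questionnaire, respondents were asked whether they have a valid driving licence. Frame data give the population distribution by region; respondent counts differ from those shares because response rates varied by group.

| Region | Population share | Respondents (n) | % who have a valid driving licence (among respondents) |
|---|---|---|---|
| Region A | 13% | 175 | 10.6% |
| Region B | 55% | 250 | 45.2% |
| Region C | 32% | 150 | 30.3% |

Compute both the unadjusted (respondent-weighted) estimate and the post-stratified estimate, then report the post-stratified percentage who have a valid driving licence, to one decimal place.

35.9%

Naive respondent-only estimate (weights = respondent counts):
  (175/575)×10.6 + (250/575)×45.2 + (150/575)×30.3 = 30.7826%
Post-stratifying to population shares instead:
  0.13×10.6 + 0.55×45.2 + 0.32×30.3 = 35.934%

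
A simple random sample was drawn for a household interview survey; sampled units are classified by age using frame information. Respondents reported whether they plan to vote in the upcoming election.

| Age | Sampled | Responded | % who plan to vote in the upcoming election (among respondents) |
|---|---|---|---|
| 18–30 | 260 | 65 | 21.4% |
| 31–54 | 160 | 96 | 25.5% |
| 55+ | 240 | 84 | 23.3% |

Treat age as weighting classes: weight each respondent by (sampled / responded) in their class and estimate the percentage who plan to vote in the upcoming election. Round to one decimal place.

23.1%

Class response rates: 18–30 65/260 = 25%, 31–54 96/160 = 60%, 55+ 84/240 = 35%.
Each respondent's weight = sampled/responded in their class; summing within a class gives n_sampled, so:
  18–30: 260 × 21.4 = 5564
  31–54: 160 × 25.5 = 4080
  55+: 240 × 23.3 = 5592
Adjusted estimate = 15,236 / 660 = 23.0848 → 23.1%.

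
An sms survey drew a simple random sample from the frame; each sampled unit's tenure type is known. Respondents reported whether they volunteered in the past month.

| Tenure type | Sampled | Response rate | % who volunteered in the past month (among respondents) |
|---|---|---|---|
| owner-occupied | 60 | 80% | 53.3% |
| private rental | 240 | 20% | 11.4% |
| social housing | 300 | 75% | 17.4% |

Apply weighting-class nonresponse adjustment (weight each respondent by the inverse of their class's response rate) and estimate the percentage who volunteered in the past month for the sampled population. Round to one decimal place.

Weighting each respondent by the inverse class response rate inflates each class back to its sampled size, so the class weight is n_sampled:
  owner-occupied: 60 × 53.3 = 3198
  private rental: 240 × 11.4 = 2736
  social housing: 300 × 17.4 = 5220
Adjusted estimate = 11,154 / 600 = 18.59 → 18.6%.

18.6%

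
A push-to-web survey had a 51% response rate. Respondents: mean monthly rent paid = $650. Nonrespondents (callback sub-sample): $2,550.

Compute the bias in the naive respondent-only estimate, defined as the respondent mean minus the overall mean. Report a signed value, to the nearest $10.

Nonresponse fraction = 1 − 0.51 = 0.49.
Bias = (nonresponse fraction) × (respondent mean − nonrespondent mean)
     = 0.49 × (650 − 2550) = 0.49 × -1900 = -931.

-$930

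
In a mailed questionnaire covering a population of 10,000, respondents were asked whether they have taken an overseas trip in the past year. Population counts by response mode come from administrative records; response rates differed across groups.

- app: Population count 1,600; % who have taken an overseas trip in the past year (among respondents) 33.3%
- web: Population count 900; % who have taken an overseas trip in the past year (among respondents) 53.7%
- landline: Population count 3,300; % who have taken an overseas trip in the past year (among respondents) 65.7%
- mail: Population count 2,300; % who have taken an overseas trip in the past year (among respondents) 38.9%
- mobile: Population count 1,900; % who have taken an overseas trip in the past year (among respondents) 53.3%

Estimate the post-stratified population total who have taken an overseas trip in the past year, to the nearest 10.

5,090

Apply each group's respondent rate to its population count:
  app: 1,600 × 33.3% = 532.8
  web: 900 × 53.7% = 483.3
  landline: 3,300 × 65.7% = 2168.1
  mail: 2,300 × 38.9% = 894.7
  mobile: 1,900 × 53.3% = 1012.7
Estimated total = 5091.6 → 5,090.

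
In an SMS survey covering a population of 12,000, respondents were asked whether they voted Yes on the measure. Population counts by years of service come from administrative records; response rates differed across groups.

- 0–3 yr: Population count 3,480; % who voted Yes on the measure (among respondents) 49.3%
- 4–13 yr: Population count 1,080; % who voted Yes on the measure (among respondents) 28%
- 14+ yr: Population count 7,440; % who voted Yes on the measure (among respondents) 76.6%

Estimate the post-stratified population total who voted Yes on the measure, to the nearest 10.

7,720

Each cell contributes its population count × the respondent rate:
  0–3 yr: 3,480 × 49.3% = 1715.64
  4–13 yr: 1,080 × 28% = 302.4
  14+ yr: 7,440 × 76.6% = 5699.04
Estimated total = 7717.08 → 7,720.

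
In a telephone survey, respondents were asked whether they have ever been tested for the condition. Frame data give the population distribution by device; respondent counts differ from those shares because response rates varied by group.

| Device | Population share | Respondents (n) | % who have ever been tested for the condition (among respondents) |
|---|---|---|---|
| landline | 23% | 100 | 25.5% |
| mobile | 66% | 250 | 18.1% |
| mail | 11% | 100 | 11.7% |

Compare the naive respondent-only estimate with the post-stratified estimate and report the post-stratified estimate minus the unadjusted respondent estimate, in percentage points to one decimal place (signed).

+0.8 percentage points

Unadjusted (pooled respondent) estimate weights by respondent counts:
  (100/450)×25.5 + (250/450)×18.1 + (100/450)×11.7 = 18.3222%
Post-stratified estimate weights by population shares:
  0.23×25.5 + 0.66×18.1 + 0.11×11.7 = 19.098%
Difference = 19.098 − 18.3222 = 0.7758 pp.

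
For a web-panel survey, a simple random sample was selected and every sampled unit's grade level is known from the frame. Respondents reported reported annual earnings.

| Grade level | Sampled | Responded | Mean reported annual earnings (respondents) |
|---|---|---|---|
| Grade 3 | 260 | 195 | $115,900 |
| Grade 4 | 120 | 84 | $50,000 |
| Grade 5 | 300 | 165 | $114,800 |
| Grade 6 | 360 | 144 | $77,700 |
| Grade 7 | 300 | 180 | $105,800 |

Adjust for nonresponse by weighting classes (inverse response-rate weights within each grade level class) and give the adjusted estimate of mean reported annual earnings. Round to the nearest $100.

Class response rates: Grade 3 195/260 = 75%, Grade 4 84/120 = 70%, Grade 5 165/300 = 55%, Grade 6 144/360 = 40%, Grade 7 180/300 = 60%.
With weight = n_sampled/n_responded per class, the weighted class total is n_sampled:
  Grade 3: 260 × 115,900 = 30,134,000
  Grade 4: 120 × 50,000 = 6,000,000
  Grade 5: 300 × 114,800 = 34,440,000
  Grade 6: 360 × 77,700 = 27,972,000
  Grade 7: 300 × 105,800 = 31,740,000
Adjusted estimate = 130,286,000 / 1,340 = 97228.4 → $97,200.

$97,200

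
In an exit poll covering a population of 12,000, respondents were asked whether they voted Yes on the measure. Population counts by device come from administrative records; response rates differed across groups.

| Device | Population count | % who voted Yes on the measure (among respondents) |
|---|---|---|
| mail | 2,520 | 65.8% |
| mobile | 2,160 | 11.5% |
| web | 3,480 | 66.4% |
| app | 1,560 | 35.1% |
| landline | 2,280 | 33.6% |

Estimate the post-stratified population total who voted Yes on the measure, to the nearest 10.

5,530

Each cell contributes its population count × the respondent rate:
  mail: 2,520 × 65.8% = 1658.16
  mobile: 2,160 × 11.5% = 248.4
  web: 3,480 × 66.4% = 2310.72
  app: 1,560 × 35.1% = 547.56
  landline: 2,280 × 33.6% = 766.08
Estimated total = 5530.92 → 5,530.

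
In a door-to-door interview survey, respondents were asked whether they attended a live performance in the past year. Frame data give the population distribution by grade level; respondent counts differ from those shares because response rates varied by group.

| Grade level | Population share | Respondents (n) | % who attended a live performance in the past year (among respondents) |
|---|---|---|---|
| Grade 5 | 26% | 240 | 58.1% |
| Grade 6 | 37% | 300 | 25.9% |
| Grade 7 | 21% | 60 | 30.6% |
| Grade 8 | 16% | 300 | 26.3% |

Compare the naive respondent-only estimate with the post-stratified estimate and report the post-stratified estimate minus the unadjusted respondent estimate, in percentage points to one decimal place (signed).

+0.4 percentage points

Without adjustment, the pooled respondent share is:
  (240/900)×58.1 + (300/900)×25.9 + (60/900)×30.6 + (300/900)×26.3 = 34.9333%
Reweighting by population grade level shares:
  0.26×58.1 + 0.37×25.9 + 0.21×30.6 + 0.16×26.3 = 35.323%
Difference = 35.323 − 34.9333 = 0.3897 pp.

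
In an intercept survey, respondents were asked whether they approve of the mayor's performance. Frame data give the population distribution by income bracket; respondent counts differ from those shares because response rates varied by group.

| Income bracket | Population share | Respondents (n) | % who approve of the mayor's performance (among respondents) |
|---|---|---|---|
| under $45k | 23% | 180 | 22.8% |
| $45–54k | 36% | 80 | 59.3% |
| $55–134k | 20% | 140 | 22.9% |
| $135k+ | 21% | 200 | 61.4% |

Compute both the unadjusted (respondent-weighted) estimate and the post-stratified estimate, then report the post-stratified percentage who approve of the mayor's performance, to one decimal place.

44.1%

Unadjusted (pooled respondent) estimate weights by respondent counts:
  (180/600)×22.8 + (80/600)×59.3 + (140/600)×22.9 + (200/600)×61.4 = 40.5567%
Reweighting by population income bracket shares:
  0.23×22.8 + 0.36×59.3 + 0.2×22.9 + 0.21×61.4 = 44.066%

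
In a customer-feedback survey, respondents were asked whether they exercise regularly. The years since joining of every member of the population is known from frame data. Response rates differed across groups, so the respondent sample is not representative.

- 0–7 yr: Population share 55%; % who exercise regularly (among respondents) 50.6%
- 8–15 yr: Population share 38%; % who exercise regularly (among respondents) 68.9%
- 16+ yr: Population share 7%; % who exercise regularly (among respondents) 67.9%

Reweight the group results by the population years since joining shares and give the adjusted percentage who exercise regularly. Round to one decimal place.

Each cell contributes population-share × respondent value:
  0–7 yr: 0.55 × 50.6 = 27.83
  8–15 yr: 0.38 × 68.9 = 26.182
  16+ yr: 0.07 × 67.9 = 4.753
Post-stratified estimate = 58.765 → 58.8%.

58.8%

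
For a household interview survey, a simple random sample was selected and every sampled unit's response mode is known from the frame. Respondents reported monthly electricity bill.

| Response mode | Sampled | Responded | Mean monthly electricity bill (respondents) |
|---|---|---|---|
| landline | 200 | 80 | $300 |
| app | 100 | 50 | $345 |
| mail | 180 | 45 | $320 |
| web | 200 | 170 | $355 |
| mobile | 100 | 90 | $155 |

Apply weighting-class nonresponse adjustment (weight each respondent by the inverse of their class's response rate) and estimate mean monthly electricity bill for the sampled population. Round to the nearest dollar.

Class response rates: landline 80/200 = 40%, app 50/100 = 50%, mail 45/180 = 25%, web 170/200 = 85%, mobile 90/100 = 90%.
Each respondent's weight = sampled/responded in their class; summing within a class gives n_sampled, so:
  landline: 200 × 300 = 60,000
  app: 100 × 345 = 34,500
  mail: 180 × 320 = 57,600
  web: 200 × 355 = 71,000
  mobile: 100 × 155 = 15,500
Adjusted estimate = 238,600 / 780 = 305.897 → $306.

$306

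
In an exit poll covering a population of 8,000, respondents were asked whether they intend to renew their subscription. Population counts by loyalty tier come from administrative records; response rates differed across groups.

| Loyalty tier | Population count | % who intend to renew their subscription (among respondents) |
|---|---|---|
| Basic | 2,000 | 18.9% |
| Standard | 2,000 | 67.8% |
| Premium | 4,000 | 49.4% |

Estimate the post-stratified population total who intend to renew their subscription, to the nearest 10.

Each cell contributes its population count × the respondent rate:
  Basic: 2,000 × 18.9% = 378
  Standard: 2,000 × 67.8% = 1356
  Premium: 4,000 × 49.4% = 1976
Estimated total = 3710 → 3,710.

3,710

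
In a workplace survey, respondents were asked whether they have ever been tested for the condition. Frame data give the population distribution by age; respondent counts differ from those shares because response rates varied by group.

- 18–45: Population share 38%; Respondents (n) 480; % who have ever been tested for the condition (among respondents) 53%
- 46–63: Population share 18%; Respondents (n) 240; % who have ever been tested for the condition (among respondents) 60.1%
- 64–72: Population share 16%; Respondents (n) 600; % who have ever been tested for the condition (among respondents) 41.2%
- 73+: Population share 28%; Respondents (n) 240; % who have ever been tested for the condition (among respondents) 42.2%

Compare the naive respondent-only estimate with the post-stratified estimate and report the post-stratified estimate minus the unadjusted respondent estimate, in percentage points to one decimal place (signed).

+1.5 percentage points

Unadjusted (pooled respondent) estimate weights by respondent counts:
  (480/1560)×53 + (240/1560)×60.1 + (600/1560)×41.2 + (240/1560)×42.2 = 47.8923%
Reweighting by population age shares:
  0.38×53 + 0.18×60.1 + 0.16×41.2 + 0.28×42.2 = 49.366%
Difference = 49.366 − 47.8923 = 1.4737 pp.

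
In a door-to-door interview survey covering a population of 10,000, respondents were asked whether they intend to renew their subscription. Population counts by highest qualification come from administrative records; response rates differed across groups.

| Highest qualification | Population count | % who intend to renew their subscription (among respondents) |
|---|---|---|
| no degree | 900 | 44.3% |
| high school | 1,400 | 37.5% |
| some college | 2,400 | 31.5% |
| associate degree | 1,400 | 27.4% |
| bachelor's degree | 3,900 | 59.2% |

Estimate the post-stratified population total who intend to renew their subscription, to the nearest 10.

Estimated count per cell = population count × respondent percentage:
  no degree: 900 × 44.3% = 398.7
  high school: 1,400 × 37.5% = 525
  some college: 2,400 × 31.5% = 756
  associate degree: 1,400 × 27.4% = 383.6
  bachelor's degree: 3,900 × 59.2% = 2308.8
Estimated total = 4372.1 → 4,370.

4,370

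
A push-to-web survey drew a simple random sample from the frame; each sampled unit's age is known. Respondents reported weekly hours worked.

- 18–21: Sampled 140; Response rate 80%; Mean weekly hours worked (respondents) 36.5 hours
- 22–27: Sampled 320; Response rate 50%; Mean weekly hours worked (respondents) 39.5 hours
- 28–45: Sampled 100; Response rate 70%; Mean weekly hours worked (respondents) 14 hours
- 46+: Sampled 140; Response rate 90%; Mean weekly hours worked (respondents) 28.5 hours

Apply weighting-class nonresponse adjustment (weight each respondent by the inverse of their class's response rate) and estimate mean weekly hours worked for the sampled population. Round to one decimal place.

With weight = n_sampled/n_responded per class, the weighted class total is n_sampled:
  18–21: 140 × 36.5 = 5110
  22–27: 320 × 39.5 = 12,640
  28–45: 100 × 14 = 1400
  46+: 140 × 28.5 = 3990
Adjusted estimate = 23,140 / 700 = 33.0571 → 33.1.

33.1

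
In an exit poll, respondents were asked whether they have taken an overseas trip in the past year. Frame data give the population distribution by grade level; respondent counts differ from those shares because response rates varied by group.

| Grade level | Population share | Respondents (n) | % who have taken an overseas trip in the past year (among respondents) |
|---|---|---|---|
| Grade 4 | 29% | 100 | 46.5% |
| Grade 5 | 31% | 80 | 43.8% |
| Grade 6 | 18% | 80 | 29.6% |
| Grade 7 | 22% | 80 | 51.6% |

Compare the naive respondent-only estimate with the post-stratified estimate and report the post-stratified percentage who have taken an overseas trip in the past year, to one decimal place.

43.7%

Without adjustment, the pooled respondent share is:
  (100/340)×46.5 + (80/340)×43.8 + (80/340)×29.6 + (80/340)×51.6 = 43.0882%
Reweighting by population grade level shares:
  0.29×46.5 + 0.31×43.8 + 0.18×29.6 + 0.22×51.6 = 43.743%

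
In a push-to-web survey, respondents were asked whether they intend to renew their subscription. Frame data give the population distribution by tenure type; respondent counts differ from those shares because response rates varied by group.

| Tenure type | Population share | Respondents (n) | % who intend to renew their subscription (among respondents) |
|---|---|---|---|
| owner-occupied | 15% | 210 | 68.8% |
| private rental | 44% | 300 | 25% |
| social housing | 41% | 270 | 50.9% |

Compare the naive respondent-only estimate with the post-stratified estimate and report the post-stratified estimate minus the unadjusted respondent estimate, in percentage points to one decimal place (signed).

-3.6 percentage points

Without adjustment, the pooled respondent share is:
  (210/780)×68.8 + (300/780)×25 + (270/780)×50.9 = 45.7577%
Post-stratified estimate weights by population shares:
  0.15×68.8 + 0.44×25 + 0.41×50.9 = 42.189%
Difference = 42.189 − 45.7577 = -3.5687 pp.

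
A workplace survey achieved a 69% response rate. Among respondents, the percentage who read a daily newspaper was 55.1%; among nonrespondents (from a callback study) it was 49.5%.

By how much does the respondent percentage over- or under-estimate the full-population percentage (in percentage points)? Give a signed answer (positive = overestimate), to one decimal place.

Nonresponse fraction = 1 − 0.69 = 0.31.
Bias = (nonresponse fraction) × (respondent percentage − nonrespondent percentage)
     = 0.31 × (55.1 − 49.5) = 0.31 × 5.6 = 1.736.

+1.7 percentage points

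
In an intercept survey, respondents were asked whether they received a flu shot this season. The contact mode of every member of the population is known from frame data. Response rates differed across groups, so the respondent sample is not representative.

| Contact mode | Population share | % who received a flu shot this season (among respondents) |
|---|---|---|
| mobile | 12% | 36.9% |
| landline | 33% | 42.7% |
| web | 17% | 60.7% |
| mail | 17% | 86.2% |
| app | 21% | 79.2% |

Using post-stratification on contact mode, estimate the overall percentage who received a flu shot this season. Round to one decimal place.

60.1%

Post-stratification weights by population share, not respondent share:
  mobile: 0.12 × 36.9 = 4.428
  landline: 0.33 × 42.7 = 14.091
  web: 0.17 × 60.7 = 10.319
  mail: 0.17 × 86.2 = 14.654
  app: 0.21 × 79.2 = 16.632
Post-stratified estimate = 60.124 → 60.1%.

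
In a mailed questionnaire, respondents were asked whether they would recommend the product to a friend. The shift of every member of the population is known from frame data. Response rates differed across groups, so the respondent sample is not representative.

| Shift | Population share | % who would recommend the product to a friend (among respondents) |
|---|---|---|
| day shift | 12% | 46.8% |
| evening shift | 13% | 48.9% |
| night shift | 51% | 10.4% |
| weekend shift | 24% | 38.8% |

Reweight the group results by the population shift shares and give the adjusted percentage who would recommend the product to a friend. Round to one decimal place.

Reweight to the known shift distribution:
  day shift: 0.12 × 46.8 = 5.616
  evening shift: 0.13 × 48.9 = 6.357
  night shift: 0.51 × 10.4 = 5.304
  weekend shift: 0.24 × 38.8 = 9.312
Post-stratified estimate = 26.589 → 26.6%.

26.6%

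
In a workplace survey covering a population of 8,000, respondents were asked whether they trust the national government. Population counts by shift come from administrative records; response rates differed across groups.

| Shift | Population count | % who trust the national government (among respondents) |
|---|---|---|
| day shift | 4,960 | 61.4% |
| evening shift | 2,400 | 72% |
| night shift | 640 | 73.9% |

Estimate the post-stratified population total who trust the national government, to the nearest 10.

Each cell contributes its population count × the respondent rate:
  day shift: 4,960 × 61.4% = 3045.44
  evening shift: 2,400 × 72% = 1728
  night shift: 640 × 73.9% = 472.96
Estimated total = 5246.4 → 5,250.

5,250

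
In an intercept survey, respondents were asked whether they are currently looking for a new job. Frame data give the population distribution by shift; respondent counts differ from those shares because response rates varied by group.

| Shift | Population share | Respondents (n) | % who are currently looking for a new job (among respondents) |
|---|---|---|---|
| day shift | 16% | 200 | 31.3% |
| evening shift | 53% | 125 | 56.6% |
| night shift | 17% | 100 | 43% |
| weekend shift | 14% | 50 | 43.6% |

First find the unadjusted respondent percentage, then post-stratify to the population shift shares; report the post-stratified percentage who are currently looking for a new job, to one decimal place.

Unadjusted (pooled respondent) estimate weights by respondent counts:
  (200/475)×31.3 + (125/475)×56.6 + (100/475)×43 + (50/475)×43.6 = 41.7158%
Reweighting by population shift shares:
  0.16×31.3 + 0.53×56.6 + 0.17×43 + 0.14×43.6 = 48.42%

48.4%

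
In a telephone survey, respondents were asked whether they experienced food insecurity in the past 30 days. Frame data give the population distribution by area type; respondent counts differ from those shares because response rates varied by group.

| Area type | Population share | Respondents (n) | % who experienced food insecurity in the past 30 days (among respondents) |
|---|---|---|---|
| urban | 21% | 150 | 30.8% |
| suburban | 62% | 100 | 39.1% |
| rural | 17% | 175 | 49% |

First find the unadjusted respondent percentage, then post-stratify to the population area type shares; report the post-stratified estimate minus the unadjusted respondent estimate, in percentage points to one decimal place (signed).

Unadjusted (pooled respondent) estimate weights by respondent counts:
  (150/425)×30.8 + (100/425)×39.1 + (175/425)×49 = 40.2471%
Post-stratified estimate weights by population shares:
  0.21×30.8 + 0.62×39.1 + 0.17×49 = 39.04%
Difference = 39.04 − 40.2471 = -1.2071 pp.

-1.2 percentage points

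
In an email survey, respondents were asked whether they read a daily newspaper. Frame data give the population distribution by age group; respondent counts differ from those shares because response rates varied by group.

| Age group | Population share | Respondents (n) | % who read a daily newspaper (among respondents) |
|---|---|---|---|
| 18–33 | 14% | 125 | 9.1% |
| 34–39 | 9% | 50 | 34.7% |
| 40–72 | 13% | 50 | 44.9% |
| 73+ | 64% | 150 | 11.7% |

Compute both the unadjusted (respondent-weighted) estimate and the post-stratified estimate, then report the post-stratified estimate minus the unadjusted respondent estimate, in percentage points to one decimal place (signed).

-0.6 percentage points

Unadjusted (pooled respondent) estimate weights by respondent counts:
  (125/375)×9.1 + (50/375)×34.7 + (50/375)×44.9 + (150/375)×11.7 = 18.3267%
Post-stratifying to population shares instead:
  0.14×9.1 + 0.09×34.7 + 0.13×44.9 + 0.64×11.7 = 17.722%
Difference = 17.722 − 18.3267 = -0.6047 pp.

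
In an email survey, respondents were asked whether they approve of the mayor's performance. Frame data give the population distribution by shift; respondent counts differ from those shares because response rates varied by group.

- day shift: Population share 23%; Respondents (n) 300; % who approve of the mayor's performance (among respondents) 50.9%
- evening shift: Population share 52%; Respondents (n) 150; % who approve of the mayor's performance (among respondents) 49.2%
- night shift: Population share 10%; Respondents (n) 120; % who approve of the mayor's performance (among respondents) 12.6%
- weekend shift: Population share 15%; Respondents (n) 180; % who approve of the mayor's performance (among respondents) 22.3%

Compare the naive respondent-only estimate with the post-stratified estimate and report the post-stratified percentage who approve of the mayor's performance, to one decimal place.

41.9%

Without adjustment, the pooled respondent share is:
  (300/750)×50.9 + (150/750)×49.2 + (120/750)×12.6 + (180/750)×22.3 = 37.568%
Post-stratifying to population shares instead:
  0.23×50.9 + 0.52×49.2 + 0.1×12.6 + 0.15×22.3 = 41.896%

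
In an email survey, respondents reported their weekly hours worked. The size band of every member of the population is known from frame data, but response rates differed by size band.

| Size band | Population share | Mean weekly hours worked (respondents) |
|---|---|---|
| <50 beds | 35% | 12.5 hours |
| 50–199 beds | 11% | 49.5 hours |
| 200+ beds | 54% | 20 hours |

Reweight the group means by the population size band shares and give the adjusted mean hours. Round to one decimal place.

20.6

Post-stratification weights by population share, not respondent share:
  <50 beds: 0.35 × 12.5 = 4.375
  50–199 beds: 0.11 × 49.5 = 5.445
  200+ beds: 0.54 × 20 = 10.8
Post-stratified estimate = 20.62 → 20.6.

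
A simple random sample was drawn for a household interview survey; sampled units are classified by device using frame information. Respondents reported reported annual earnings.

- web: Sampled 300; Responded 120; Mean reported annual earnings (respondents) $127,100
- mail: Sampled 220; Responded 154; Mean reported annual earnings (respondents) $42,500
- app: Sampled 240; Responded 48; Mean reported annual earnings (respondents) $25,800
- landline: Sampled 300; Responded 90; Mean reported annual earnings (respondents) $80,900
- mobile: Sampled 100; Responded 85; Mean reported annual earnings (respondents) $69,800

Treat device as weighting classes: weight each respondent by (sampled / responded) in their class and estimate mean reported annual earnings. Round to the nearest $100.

$73,200

Response rates by class: web 120/300 = 40%, mail 154/220 = 70%, app 48/240 = 20%, landline 90/300 = 30%, mobile 85/100 = 85%.
Weighting each respondent by the inverse class response rate inflates each class back to its sampled size, so the class weight is n_sampled:
  web: 300 × 127,100 = 38,130,000
  mail: 220 × 42,500 = 9,350,000
  app: 240 × 25,800 = 6,192,000
  landline: 300 × 80,900 = 24,270,000
  mobile: 100 × 69,800 = 6,980,000
Adjusted estimate = 84,922,000 / 1,160 = 73208.6 → $73,200.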